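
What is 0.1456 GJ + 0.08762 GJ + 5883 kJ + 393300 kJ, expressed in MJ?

632.403 MJ

In MJ:
  0.1456 GJ = 0.1456 × 10³ MJ = 145.6
  0.08762 GJ = 0.08762 × 10³ MJ = 87.62
  5883 kJ = 5883 × 10⁻³ MJ = 5.883
  393300 kJ = 393300 × 10⁻³ MJ = 393.3
Sum: 145.6 + 87.62 + 5.883 + 393.3 = 632.403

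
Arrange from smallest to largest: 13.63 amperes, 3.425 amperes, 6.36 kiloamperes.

3.425 amperes < 13.63 amperes < 6.36 kiloamperes

13.63 amperes = 13.63 amperes
3.425 amperes = 3.425 amperes
6.36 kiloamperes = 6360 amperes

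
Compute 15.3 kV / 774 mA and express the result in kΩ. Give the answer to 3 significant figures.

(15.3 × 10³) / (774 × 10⁻³) = 0.019767 × 10⁶ Ω

19.8 kΩ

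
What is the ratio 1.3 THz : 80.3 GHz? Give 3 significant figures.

(1.3 × 10¹²) / (80.3 × 10⁹) = 0.01619 × 10³

16.2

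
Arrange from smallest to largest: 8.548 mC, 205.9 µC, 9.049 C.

8.548 mC = 0.008548 C
205.9 µC = 0.0002059 C
9.049 C = 9.049 C

205.9 µC < 8.548 mC < 9.049 C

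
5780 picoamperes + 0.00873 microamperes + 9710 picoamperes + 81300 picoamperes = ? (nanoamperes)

105.52 nanoamperes

In nanoamperes:
  5780 picoamperes = 5780e-3 nanoamperes = 5.78
  0.00873 microamperes = 0.00873e3 nanoamperes = 8.73
  9710 picoamperes = 9710e-3 nanoamperes = 9.71
  81300 picoamperes = 81300e-3 nanoamperes = 81.3
Sum: 5.78 + 8.73 + 9.71 + 81.3 = 105.52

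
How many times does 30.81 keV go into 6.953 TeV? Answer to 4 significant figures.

225700000

(6.953 × 10^12) / (30.81 × 10^3) = 0.22567 × 10^9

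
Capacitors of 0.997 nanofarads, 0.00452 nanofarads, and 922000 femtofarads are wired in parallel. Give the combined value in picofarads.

In picofarads:
  0.997 nanofarads = 0.997 × 10³ picofarads = 997
  0.00452 nanofarads = 0.00452 × 10³ picofarads = 4.52
  922000 femtofarads = 922000 × 10⁻³ picofarads = 922
Sum: 997 + 4.52 + 922 = 1923.52

1923.52 picofarads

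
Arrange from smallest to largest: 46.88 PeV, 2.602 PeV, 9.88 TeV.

9.88 TeV < 2.602 PeV < 46.88 PeV

46.88 PeV = 46880000000000000 eV
2.602 PeV = 2602000000000000 eV
9.88 TeV = 9880000000000 eV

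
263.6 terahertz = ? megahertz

tera = 10¹², mega = 10⁶; factor is 10⁶.
263.6 × 10⁶ = 263600000

263600000 megahertz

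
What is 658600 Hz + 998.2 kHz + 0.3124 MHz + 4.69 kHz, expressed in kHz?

In kHz:
  658600 Hz = 658600 × 10^-3 kHz = 658.6
  998.2 kHz → 998.2
  0.3124 MHz = 0.3124 × 10^3 kHz = 312.4
  4.69 kHz → 4.69
Sum: 658.6 + 998.2 + 312.4 + 4.69 = 1973.89

1973.89 kHz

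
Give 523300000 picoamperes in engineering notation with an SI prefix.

= 523.3e-6 amperes; 1e-6 is micro.

523.3 microamperes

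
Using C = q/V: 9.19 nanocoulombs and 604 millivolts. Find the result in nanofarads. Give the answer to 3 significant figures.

15.2 nanofarads

(9.19 × 10⁻⁹) / (604 × 10⁻³) = 0.015215 × 10⁻⁶ F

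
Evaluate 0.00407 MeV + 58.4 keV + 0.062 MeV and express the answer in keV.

In keV:
  0.00407 MeV = 0.00407 × 10³ keV = 4.07
  58.4 keV → 58.4
  0.062 MeV = 0.062 × 10³ keV = 62
Sum: 4.07 + 58.4 + 62 = 124.47

124.47 keV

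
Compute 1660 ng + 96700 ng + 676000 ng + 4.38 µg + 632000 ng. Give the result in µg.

1410.74 µg

In µg:
  1660 ng = 1660e-3 µg = 1.66
  96700 ng = 96700e-3 µg = 96.7
  676000 ng = 676000e-3 µg = 676
  4.38 µg → 4.38
  632000 ng = 632000e-3 µg = 632
Sum: 1.66 + 96.7 + 676 + 4.38 + 632 = 1410.74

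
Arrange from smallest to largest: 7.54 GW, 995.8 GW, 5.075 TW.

7.54 GW < 995.8 GW < 5.075 TW

7.54 GW = 7540000000 W
995.8 GW = 995800000000 W
5.075 TW = 5075000000000 W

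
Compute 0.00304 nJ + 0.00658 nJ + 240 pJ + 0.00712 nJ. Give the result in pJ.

256.74 pJ

In pJ:
  0.00304 nJ = 0.00304 × 10^3 pJ = 3.04
  0.00658 nJ = 0.00658 × 10^3 pJ = 6.58
  240 pJ → 240
  0.00712 nJ = 0.00712 × 10^3 pJ = 7.12
Sum: 3.04 + 6.58 + 240 + 7.12 = 256.74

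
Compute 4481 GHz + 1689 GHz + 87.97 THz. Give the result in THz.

In THz:
  4481 GHz = 4481 × 10⁻³ THz = 4.481
  1689 GHz = 1689 × 10⁻³ THz = 1.689
  87.97 THz → 87.97
Sum: 4.481 + 1.689 + 87.97 = 94.14

94.14 THz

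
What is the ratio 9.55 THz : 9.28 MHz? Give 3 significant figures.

(9.55e12) / (9.28e6) = 1.029e6

1030000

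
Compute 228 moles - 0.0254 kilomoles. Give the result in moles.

In moles:
  228 moles → 228
  0.0254 kilomoles = 0.0254e3 moles = 25.4
Difference: 228 - 25.4 = 202.6

202.6 moles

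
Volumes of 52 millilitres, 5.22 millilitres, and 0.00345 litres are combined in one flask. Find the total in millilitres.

60.67 millilitres

In millilitres:
  52 millilitres → 52
  5.22 millilitres → 5.22
  0.00345 litres = 0.00345 × 10³ millilitres = 3.45
Sum: 52 + 5.22 + 3.45 = 60.67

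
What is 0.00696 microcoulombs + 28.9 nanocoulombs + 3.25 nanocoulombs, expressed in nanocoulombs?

In nanocoulombs:
  0.00696 microcoulombs = 0.00696 × 10^3 nanocoulombs = 6.96
  28.9 nanocoulombs → 28.9
  3.25 nanocoulombs → 3.25
Sum: 6.96 + 28.9 + 3.25 = 39.11

39.11 nanocoulombs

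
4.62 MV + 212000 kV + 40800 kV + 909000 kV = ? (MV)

1166.42 MV

In MV:
  4.62 MV → 4.62
  212000 kV = 212000 × 10⁻³ MV = 212
  40800 kV = 40800 × 10⁻³ MV = 40.8
  909000 kV = 909000 × 10⁻³ MV = 909
Sum: 4.62 + 212 + 40.8 + 909 = 1166.42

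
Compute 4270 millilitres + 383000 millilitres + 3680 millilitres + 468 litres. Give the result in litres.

In litres:
  4270 millilitres = 4270e-3 litres = 4.27
  383000 millilitres = 383000e-3 litres = 383
  3680 millilitres = 3680e-3 litres = 3.68
  468 litres → 468
Sum: 4.27 + 383 + 3.68 + 468 = 858.95

858.95 litres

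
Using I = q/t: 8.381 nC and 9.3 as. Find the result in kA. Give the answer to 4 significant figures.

901200 kA

(8.381 × 10^-9) / (9.3 × 10^-18) = 0.901183 × 10^9 A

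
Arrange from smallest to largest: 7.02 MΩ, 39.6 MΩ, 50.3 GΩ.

7.02 MΩ = 7020000 Ω
39.6 MΩ = 39600000 Ω
50.3 GΩ = 50300000000 Ω

7.02 MΩ < 39.6 MΩ < 50.3 GΩ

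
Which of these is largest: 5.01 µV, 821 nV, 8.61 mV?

8.61 mV

5.01 µV = 0.00000501 V
821 nV = 0.000000821 V
8.61 mV = 0.00861 V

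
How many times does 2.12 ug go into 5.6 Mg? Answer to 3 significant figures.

(5.6 × 10⁶) / (2.12 × 10⁻⁶) = 2.642 × 10¹²

2640000000000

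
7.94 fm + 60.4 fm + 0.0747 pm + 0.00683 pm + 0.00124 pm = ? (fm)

151.11 fm

In fm:
  7.94 fm → 7.94
  60.4 fm → 60.4
  0.0747 pm = 0.0747e3 fm = 74.7
  0.00683 pm = 0.00683e3 fm = 6.83
  0.00124 pm = 0.00124e3 fm = 1.24
Sum: 7.94 + 60.4 + 74.7 + 6.83 + 1.24 = 151.11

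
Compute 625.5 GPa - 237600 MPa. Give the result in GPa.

In GPa:
  625.5 GPa → 625.5
  237600 MPa = 237600 × 10^-3 GPa = 237.6
Difference: 625.5 - 237.6 = 387.9

387.9 GPa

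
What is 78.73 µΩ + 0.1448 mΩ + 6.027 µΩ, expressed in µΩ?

In µΩ:
  78.73 µΩ → 78.73
  0.1448 mΩ = 0.1448e3 µΩ = 144.8
  6.027 µΩ → 6.027
Sum: 78.73 + 144.8 + 6.027 = 229.557

229.557 µΩ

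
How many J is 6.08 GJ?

giga = 10⁹, (no prefix) = 10⁰; factor is 10⁹.
6.08 × 10⁹ = 6080000000

6080000000 J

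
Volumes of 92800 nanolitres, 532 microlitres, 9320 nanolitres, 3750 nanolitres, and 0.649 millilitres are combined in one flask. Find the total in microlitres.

1286.87 microlitres

In microlitres:
  92800 nanolitres = 92800e-3 microlitres = 92.8
  532 microlitres → 532
  9320 nanolitres = 9320e-3 microlitres = 9.32
  3750 nanolitres = 3750e-3 microlitres = 3.75
  0.649 millilitres = 0.649e3 microlitres = 649
Sum: 92.8 + 532 + 9.32 + 3.75 + 649 = 1286.87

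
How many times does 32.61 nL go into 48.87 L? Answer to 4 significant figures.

(48.87) / (32.61 × 10^-9) = 1.4986 × 10^9

1499000000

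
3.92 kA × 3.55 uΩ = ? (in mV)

13.916 mV

3.92 × 10³ × 3.55 × 10⁻⁶ = 13.916 × 10⁻³ V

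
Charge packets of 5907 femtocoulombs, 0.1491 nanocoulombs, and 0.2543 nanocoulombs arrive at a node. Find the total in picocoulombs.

409.307 picocoulombs

In picocoulombs:
  5907 femtocoulombs = 5907 × 10⁻³ picocoulombs = 5.907
  0.1491 nanocoulombs = 0.1491 × 10³ picocoulombs = 149.1
  0.2543 nanocoulombs = 0.2543 × 10³ picocoulombs = 254.3
Sum: 5.907 + 149.1 + 254.3 = 409.307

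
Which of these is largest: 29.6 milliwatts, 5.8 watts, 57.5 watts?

29.6 milliwatts = 0.0296 watts
5.8 watts = 5.8 watts
57.5 watts = 57.5 watts

57.5 watts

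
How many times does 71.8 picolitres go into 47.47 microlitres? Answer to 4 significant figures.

(47.47 × 10^-6) / (71.8 × 10^-12) = 0.66114 × 10^6

661100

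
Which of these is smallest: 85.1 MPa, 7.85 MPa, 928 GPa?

85.1 MPa = 85100000 Pa
7.85 MPa = 7850000 Pa
928 GPa = 928000000000 Pa

7.85 MPa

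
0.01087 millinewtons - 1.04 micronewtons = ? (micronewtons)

In micronewtons:
  0.01087 millinewtons = 0.01087 × 10^3 micronewtons = 10.87
  1.04 micronewtons → 1.04
Difference: 10.87 - 1.04 = 9.83

9.83 micronewtons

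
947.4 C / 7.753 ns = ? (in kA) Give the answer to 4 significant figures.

122200000 kA

(947.4) / (7.753 × 10^-9) = 122.198 × 10^9 A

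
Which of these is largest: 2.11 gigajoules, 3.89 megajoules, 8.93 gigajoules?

2.11 gigajoules = 2110000000 joules
3.89 megajoules = 3890000 joules
8.93 gigajoules = 8930000000 joules

8.93 gigajoules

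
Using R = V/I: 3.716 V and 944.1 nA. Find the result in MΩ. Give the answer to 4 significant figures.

3.936 MΩ

(3.716) / (944.1 × 10⁻⁹) = 0.00393602 × 10⁹ Ω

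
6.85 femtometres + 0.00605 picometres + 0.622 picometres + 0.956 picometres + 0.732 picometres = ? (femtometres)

In femtometres:
  6.85 femtometres → 6.85
  0.00605 picometres = 0.00605 × 10^3 femtometres = 6.05
  0.622 picometres = 0.622 × 10^3 femtometres = 622
  0.956 picometres = 0.956 × 10^3 femtometres = 956
  0.732 picometres = 0.732 × 10^3 femtometres = 732
Sum: 6.85 + 6.05 + 622 + 956 + 732 = 2322.9

2322.9 femtometres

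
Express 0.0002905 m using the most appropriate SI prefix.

290.5 um

= 290.5 × 10⁻⁶ m; 10⁻⁶ is micro.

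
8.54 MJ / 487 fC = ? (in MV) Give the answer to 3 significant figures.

(8.54 × 10^6) / (487 × 10^-15) = 0.017536 × 10^21 V

17500000000000 MV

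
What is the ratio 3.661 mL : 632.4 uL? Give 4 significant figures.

(3.661e-3) / (632.4e-6) = 0.0057891e3

5.789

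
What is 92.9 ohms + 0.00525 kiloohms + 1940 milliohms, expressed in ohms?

100.09 ohms

In ohms:
  92.9 ohms → 92.9
  0.00525 kiloohms = 0.00525e3 ohms = 5.25
  1940 milliohms = 1940e-3 ohms = 1.94
Sum: 92.9 + 5.25 + 1.94 = 100.09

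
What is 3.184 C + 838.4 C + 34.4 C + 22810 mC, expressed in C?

898.794 C

In C:
  3.184 C → 3.184
  838.4 C → 838.4
  34.4 C → 34.4
  22810 mC = 22810e-3 C = 22.81
Sum: 3.184 + 838.4 + 34.4 + 22.81 = 898.794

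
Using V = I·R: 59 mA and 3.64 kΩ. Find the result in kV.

59 × 10⁻³ × 3.64 × 10³ = 214.76 V

0.21476 kV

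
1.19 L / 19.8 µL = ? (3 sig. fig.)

60100

(1.19) / (19.8 × 10^-6) = 0.0601 × 10^6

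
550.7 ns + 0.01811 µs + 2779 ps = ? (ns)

In ns:
  550.7 ns → 550.7
  0.01811 µs = 0.01811e3 ns = 18.11
  2779 ps = 2779e-3 ns = 2.779
Sum: 550.7 + 18.11 + 2.779 = 571.589

571.589 ns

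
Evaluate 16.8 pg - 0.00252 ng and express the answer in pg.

14.28 pg

In pg:
  16.8 pg → 16.8
  0.00252 ng = 0.00252 × 10^3 pg = 2.52
Difference: 16.8 - 2.52 = 14.28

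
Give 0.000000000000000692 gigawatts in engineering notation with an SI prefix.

692 nanowatts

= 692 × 10^-9 watts; 10^-9 is nano.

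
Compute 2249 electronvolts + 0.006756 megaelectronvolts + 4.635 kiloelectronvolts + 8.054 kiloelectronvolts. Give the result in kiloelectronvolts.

In kiloelectronvolts:
  2249 electronvolts = 2249 × 10^-3 kiloelectronvolts = 2.249
  0.006756 megaelectronvolts = 0.006756 × 10^3 kiloelectronvolts = 6.756
  4.635 kiloelectronvolts → 4.635
  8.054 kiloelectronvolts → 8.054
Sum: 2.249 + 6.756 + 4.635 + 8.054 = 21.694

21.694 kiloelectronvolts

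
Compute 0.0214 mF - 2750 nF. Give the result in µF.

In µF:
  0.0214 mF = 0.0214e3 µF = 21.4
  2750 nF = 2750e-3 µF = 2.75
Difference: 21.4 - 2.75 = 18.65

18.65 µF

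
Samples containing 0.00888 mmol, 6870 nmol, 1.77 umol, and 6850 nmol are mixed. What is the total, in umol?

24.37 umol

In umol:
  0.00888 mmol = 0.00888 × 10^3 umol = 8.88
  6870 nmol = 6870 × 10^-3 umol = 6.87
  1.77 umol → 1.77
  6850 nmol = 6850 × 10^-3 umol = 6.85
Sum: 8.88 + 6.87 + 1.77 + 6.85 = 24.37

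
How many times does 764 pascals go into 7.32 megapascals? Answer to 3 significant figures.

9580

(7.32 × 10⁶) / (764) = 0.009581 × 10⁶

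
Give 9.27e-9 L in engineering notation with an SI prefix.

= 9.27e-9 L; 1e-9 is nano.

9.27 nL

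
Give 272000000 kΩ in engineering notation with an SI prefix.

272 GΩ

= 272 × 10⁹ Ω; 10⁹ is giga.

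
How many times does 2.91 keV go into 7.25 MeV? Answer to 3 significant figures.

2490

(7.25e6) / (2.91e3) = 2.491e3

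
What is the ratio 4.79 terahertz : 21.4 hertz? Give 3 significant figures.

224000000000

(4.79 × 10¹²) / (21.4) = 0.2238 × 10¹²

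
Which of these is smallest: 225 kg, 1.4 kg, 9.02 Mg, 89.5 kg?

1.4 kg

225 kg = 225000 g
1.4 kg = 1400 g
9.02 Mg = 9020000 g
89.5 kg = 89500 g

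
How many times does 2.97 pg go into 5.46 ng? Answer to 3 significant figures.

(5.46 × 10⁻⁹) / (2.97 × 10⁻¹²) = 1.838 × 10³

1840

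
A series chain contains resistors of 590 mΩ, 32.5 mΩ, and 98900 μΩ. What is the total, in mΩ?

In mΩ:
  590 mΩ → 590
  32.5 mΩ → 32.5
  98900 μΩ = 98900 × 10^-3 mΩ = 98.9
Sum: 590 + 32.5 + 98.9 = 721.4

721.4 mΩ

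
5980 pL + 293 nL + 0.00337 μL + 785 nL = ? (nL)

1087.35 nL

In nL:
  5980 pL = 5980 × 10⁻³ nL = 5.98
  293 nL → 293
  0.00337 μL = 0.00337 × 10³ nL = 3.37
  785 nL → 785
Sum: 5.98 + 293 + 3.37 + 785 = 1087.35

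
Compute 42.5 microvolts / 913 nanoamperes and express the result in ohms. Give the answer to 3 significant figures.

46.5 ohms

(42.5 × 10^-6) / (913 × 10^-9) = 0.04655 × 10^3 Ω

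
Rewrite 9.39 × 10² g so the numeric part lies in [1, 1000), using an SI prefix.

= 939 g; mantissa already in [1, 1000).

939 g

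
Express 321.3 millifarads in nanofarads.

milli = 1e-3, nano = 1e-9; factor is 1e6.
321.3 × 1e6 = 321300000

321300000 nanofarads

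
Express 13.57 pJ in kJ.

pico = 10⁻¹², kilo = 10³; factor is 10⁻¹⁵.
13.57 × 10⁻¹⁵ = 0.00000000000001357

0.00000000000001357 kJ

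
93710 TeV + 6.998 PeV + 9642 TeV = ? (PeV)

110.35 PeV

In PeV:
  93710 TeV = 93710 × 10⁻³ PeV = 93.71
  6.998 PeV → 6.998
  9642 TeV = 9642 × 10⁻³ PeV = 9.642
Sum: 93.71 + 6.998 + 9.642 = 110.35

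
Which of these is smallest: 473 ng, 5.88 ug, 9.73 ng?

9.73 ng

473 ng = 0.000000473 g
5.88 ug = 0.00000588 g
9.73 ng = 0.00000000973 g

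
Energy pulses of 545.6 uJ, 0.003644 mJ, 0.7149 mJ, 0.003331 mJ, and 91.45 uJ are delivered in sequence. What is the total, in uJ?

In uJ:
  545.6 uJ → 545.6
  0.003644 mJ = 0.003644e3 uJ = 3.644
  0.7149 mJ = 0.7149e3 uJ = 714.9
  0.003331 mJ = 0.003331e3 uJ = 3.331
  91.45 uJ → 91.45
Sum: 545.6 + 3.644 + 714.9 + 3.331 + 91.45 = 1358.925

1358.925 uJ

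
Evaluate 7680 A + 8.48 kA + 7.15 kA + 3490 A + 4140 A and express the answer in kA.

In kA:
  7680 A = 7680 × 10⁻³ kA = 7.68
  8.48 kA → 8.48
  7.15 kA → 7.15
  3490 A = 3490 × 10⁻³ kA = 3.49
  4140 A = 4140 × 10⁻³ kA = 4.14
Sum: 7.68 + 8.48 + 7.15 + 3.49 + 4.14 = 30.94

30.94 kA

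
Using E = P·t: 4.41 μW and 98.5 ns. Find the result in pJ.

0.434385 pJ

4.41 × 10⁻⁶ × 98.5 × 10⁻⁹ = 434.385 × 10⁻¹⁵ J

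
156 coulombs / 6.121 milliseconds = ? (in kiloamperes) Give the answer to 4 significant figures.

(156) / (6.121 × 10^-3) = 25.486 × 10^3 A

25.49 kiloamperes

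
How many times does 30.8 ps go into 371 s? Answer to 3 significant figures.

(371) / (30.8 × 10⁻¹²) = 12.05 × 10¹²

12000000000000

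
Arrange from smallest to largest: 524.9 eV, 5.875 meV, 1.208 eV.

524.9 eV = 524.9 eV
5.875 meV = 0.005875 eV
1.208 eV = 1.208 eV

5.875 meV < 1.208 eV < 524.9 eV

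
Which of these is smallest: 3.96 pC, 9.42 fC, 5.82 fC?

3.96 pC = 0.00000000000396 C
9.42 fC = 0.00000000000000942 C
5.82 fC = 0.00000000000000582 C

5.82 fC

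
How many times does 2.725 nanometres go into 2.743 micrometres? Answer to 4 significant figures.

1007

(2.743e-6) / (2.725e-9) = 1.0066e3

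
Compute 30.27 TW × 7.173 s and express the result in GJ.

217126.71 GJ

30.27e12 × 7.173 = 217.12671e12 J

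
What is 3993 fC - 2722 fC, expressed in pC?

In pC:
  3993 fC = 3993e-3 pC = 3.993
  2722 fC = 2722e-3 pC = 2.722
Difference: 3.993 - 2.722 = 1.271

1.271 pC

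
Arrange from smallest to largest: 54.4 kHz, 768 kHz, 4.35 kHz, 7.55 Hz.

7.55 Hz < 4.35 kHz < 54.4 kHz < 768 kHz

54.4 kHz = 54400 Hz
768 kHz = 768000 Hz
4.35 kHz = 4350 Hz
7.55 Hz = 7.55 Hz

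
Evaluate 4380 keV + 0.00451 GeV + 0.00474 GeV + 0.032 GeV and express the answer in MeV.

In MeV:
  4380 keV = 4380 × 10⁻³ MeV = 4.38
  0.00451 GeV = 0.00451 × 10³ MeV = 4.51
  0.00474 GeV = 0.00474 × 10³ MeV = 4.74
  0.032 GeV = 0.032 × 10³ MeV = 32
Sum: 4.38 + 4.51 + 4.74 + 32 = 45.63

45.63 MeV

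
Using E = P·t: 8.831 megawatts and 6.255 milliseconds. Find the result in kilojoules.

55.237905 kilojoules

8.831 × 10^6 × 6.255 × 10^-3 = 55.237905 × 10^3 J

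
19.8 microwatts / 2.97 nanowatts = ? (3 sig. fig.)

(19.8 × 10⁻⁶) / (2.97 × 10⁻⁹) = 6.667 × 10³

6670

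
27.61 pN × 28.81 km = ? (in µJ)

27.61 × 10^-12 × 28.81 × 10^3 = 795.4441 × 10^-9 J

0.7954441 µJ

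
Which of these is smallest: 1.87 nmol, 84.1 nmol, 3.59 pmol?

1.87 nmol = 0.00000000187 mol
84.1 nmol = 0.0000000841 mol
3.59 pmol = 0.00000000000359 mol

3.59 pmol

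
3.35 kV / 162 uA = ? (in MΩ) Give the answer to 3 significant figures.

(3.35 × 10³) / (162 × 10⁻⁶) = 0.020679 × 10⁹ Ω

20.7 MΩ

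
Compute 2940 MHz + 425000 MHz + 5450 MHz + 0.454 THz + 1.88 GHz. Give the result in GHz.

889.27 GHz

In GHz:
  2940 MHz = 2940 × 10^-3 GHz = 2.94
  425000 MHz = 425000 × 10^-3 GHz = 425
  5450 MHz = 5450 × 10^-3 GHz = 5.45
  0.454 THz = 0.454 × 10^3 GHz = 454
  1.88 GHz → 1.88
Sum: 2.94 + 425 + 5.45 + 454 + 1.88 = 889.27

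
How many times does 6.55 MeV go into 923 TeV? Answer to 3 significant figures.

(923e12) / (6.55e6) = 140.9e6

141000000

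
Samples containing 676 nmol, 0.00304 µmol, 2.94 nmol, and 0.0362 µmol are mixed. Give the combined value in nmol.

718.18 nmol

In nmol:
  676 nmol → 676
  0.00304 µmol = 0.00304 × 10³ nmol = 3.04
  2.94 nmol → 2.94
  0.0362 µmol = 0.0362 × 10³ nmol = 36.2
Sum: 676 + 3.04 + 2.94 + 36.2 = 718.18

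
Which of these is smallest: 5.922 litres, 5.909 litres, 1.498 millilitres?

1.498 millilitres

5.922 litres = 5.922 litres
5.909 litres = 5.909 litres
1.498 millilitres = 0.001498 litres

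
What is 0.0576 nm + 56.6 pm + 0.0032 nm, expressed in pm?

117.4 pm

In pm:
  0.0576 nm = 0.0576 × 10^3 pm = 57.6
  56.6 pm → 56.6
  0.0032 nm = 0.0032 × 10^3 pm = 3.2
Sum: 57.6 + 56.6 + 3.2 = 117.4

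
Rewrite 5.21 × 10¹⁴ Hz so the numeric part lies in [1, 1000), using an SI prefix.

= 521 × 10¹² Hz; 10¹² is tera.

521 THz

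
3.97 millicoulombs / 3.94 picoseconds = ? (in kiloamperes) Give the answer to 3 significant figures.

1010000 kiloamperes

(3.97 × 10⁻³) / (3.94 × 10⁻¹²) = 1.0076 × 10⁹ A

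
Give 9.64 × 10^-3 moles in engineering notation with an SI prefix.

9.64 millimoles

= 9.64 × 10^-3 moles; 10^-3 is milli.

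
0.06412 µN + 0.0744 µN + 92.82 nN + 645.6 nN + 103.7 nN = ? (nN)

In nN:
  0.06412 µN = 0.06412e3 nN = 64.12
  0.0744 µN = 0.0744e3 nN = 74.4
  92.82 nN → 92.82
  645.6 nN → 645.6
  103.7 nN → 103.7
Sum: 64.12 + 74.4 + 92.82 + 645.6 + 103.7 = 980.64

980.64 nN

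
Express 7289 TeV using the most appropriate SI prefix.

7.289 PeV

= 7.289 × 10¹⁵ eV; 10¹⁵ is peta.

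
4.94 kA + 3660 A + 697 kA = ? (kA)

In kA:
  4.94 kA → 4.94
  3660 A = 3660 × 10⁻³ kA = 3.66
  697 kA → 697
Sum: 4.94 + 3.66 + 697 = 705.6

705.6 kA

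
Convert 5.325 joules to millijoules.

(no prefix) = 1e0, milli = 1e-3; factor is 1e3.
5.325 × 1e3 = 5325

5325 millijoules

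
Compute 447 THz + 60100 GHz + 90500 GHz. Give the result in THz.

In THz:
  447 THz → 447
  60100 GHz = 60100e-3 THz = 60.1
  90500 GHz = 90500e-3 THz = 90.5
Sum: 447 + 60.1 + 90.5 = 597.6

597.6 THz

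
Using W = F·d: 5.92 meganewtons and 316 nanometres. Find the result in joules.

1.87072 joules

5.92 × 10⁶ × 316 × 10⁻⁹ = 1870.72 × 10⁻³ J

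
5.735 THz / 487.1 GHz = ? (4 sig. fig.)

(5.735 × 10^12) / (487.1 × 10^9) = 0.011774 × 10^3

11.77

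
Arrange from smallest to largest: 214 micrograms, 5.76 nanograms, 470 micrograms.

214 micrograms = 0.000214 grams
5.76 nanograms = 0.00000000576 grams
470 micrograms = 0.00047 grams

5.76 nanograms < 214 micrograms < 470 micrograms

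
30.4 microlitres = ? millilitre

micro = 10^-6, milli = 10^-3; factor is 10^-3.
30.4 × 10^-3 = 0.0304

0.0304 millilitres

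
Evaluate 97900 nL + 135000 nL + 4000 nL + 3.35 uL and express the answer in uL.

In uL:
  97900 nL = 97900 × 10^-3 uL = 97.9
  135000 nL = 135000 × 10^-3 uL = 135
  4000 nL = 4000 × 10^-3 uL = 4
  3.35 uL → 3.35
Sum: 97.9 + 135 + 4 + 3.35 = 240.25

240.25 uL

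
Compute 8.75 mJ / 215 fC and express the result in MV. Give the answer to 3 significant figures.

40700 MV

(8.75 × 10⁻³) / (215 × 10⁻¹⁵) = 0.040698 × 10¹² V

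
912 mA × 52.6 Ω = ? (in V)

47.9712 V

912e-3 × 52.6 = 47971.2e-3 V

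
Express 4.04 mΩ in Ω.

milli = 1e-3, (no prefix) = 1e0; factor is 1e-3.
4.04 × 1e-3 = 0.00404

0.00404 Ω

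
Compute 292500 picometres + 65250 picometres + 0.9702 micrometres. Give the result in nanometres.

1327.95 nanometres

In nanometres:
  292500 picometres = 292500 × 10^-3 nanometres = 292.5
  65250 picometres = 65250 × 10^-3 nanometres = 65.25
  0.9702 micrometres = 0.9702 × 10^3 nanometres = 970.2
Sum: 292.5 + 65.25 + 970.2 = 1327.95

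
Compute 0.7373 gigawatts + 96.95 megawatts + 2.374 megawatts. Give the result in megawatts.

In megawatts:
  0.7373 gigawatts = 0.7373e3 megawatts = 737.3
  96.95 megawatts → 96.95
  2.374 megawatts → 2.374
Sum: 737.3 + 96.95 + 2.374 = 836.624

836.624 megawatts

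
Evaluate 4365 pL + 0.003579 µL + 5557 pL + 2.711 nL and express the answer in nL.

In nL:
  4365 pL = 4365 × 10^-3 nL = 4.365
  0.003579 µL = 0.003579 × 10^3 nL = 3.579
  5557 pL = 5557 × 10^-3 nL = 5.557
  2.711 nL → 2.711
Sum: 4.365 + 3.579 + 5.557 + 2.711 = 16.212

16.212 nL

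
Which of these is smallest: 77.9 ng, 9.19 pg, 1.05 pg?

1.05 pg

77.9 ng = 0.0000000779 g
9.19 pg = 0.00000000000919 g
1.05 pg = 0.00000000000105 g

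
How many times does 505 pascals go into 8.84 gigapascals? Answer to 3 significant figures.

17500000

(8.84e9) / (505) = 0.0175e9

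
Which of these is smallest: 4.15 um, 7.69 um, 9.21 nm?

4.15 um = 0.00000415 m
7.69 um = 0.00000769 m
9.21 nm = 0.00000000921 m

9.21 nm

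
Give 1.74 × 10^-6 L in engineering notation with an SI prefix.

= 1.74 × 10^-6 L; 10^-6 is micro.

1.74 μL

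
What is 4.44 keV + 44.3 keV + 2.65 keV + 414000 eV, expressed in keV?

In keV:
  4.44 keV → 4.44
  44.3 keV → 44.3
  2.65 keV → 2.65
  414000 eV = 414000 × 10^-3 keV = 414
Sum: 4.44 + 44.3 + 2.65 + 414 = 465.39

465.39 keV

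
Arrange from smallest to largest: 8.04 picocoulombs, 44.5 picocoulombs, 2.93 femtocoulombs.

8.04 picocoulombs = 0.00000000000804 coulombs
44.5 picocoulombs = 0.0000000000445 coulombs
2.93 femtocoulombs = 0.00000000000000293 coulombs

2.93 femtocoulombs < 8.04 picocoulombs < 44.5 picocoulombs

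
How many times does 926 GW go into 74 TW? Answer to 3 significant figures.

(74 × 10^12) / (926 × 10^9) = 0.07991 × 10^3

79.9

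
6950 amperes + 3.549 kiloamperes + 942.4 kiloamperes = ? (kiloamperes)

In kiloamperes:
  6950 amperes = 6950 × 10^-3 kiloamperes = 6.95
  3.549 kiloamperes → 3.549
  942.4 kiloamperes → 942.4
Sum: 6.95 + 3.549 + 942.4 = 952.899

952.899 kiloamperes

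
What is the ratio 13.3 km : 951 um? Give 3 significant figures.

(13.3e3) / (951e-6) = 0.01399e9

14000000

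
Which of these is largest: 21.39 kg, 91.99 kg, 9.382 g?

91.99 kg

21.39 kg = 21390 g
91.99 kg = 91990 g
9.382 g = 9.382 g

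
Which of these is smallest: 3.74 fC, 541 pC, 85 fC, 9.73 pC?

3.74 fC

3.74 fC = 0.00000000000000374 C
541 pC = 0.000000000541 C
85 fC = 0.000000000000085 C
9.73 pC = 0.00000000000973 C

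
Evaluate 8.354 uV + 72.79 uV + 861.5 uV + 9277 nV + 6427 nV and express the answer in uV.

In uV:
  8.354 uV → 8.354
  72.79 uV → 72.79
  861.5 uV → 861.5
  9277 nV = 9277e-3 uV = 9.277
  6427 nV = 6427e-3 uV = 6.427
Sum: 8.354 + 72.79 + 861.5 + 9.277 + 6.427 = 958.348

958.348 uV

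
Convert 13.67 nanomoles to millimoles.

nano = 1e-9, milli = 1e-3; factor is 1e-6.
13.67 × 1e-6 = 0.00001367

0.00001367 millimoles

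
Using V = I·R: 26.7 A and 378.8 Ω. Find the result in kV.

10.11396 kV

26.7 × 378.8 = 10113.96 V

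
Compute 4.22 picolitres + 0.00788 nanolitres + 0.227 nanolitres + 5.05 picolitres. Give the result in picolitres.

244.15 picolitres

In picolitres:
  4.22 picolitres → 4.22
  0.00788 nanolitres = 0.00788 × 10³ picolitres = 7.88
  0.227 nanolitres = 0.227 × 10³ picolitres = 227
  5.05 picolitres → 5.05
Sum: 4.22 + 7.88 + 227 + 5.05 = 244.15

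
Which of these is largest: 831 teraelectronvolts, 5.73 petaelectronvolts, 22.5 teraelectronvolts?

5.73 petaelectronvolts

831 teraelectronvolts = 831000000000000 electronvolts
5.73 petaelectronvolts = 5730000000000000 electronvolts
22.5 teraelectronvolts = 22500000000000 electronvolts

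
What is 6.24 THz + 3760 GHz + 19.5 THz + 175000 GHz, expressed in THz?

In THz:
  6.24 THz → 6.24
  3760 GHz = 3760e-3 THz = 3.76
  19.5 THz → 19.5
  175000 GHz = 175000e-3 THz = 175
Sum: 6.24 + 3.76 + 19.5 + 175 = 204.5

204.5 THz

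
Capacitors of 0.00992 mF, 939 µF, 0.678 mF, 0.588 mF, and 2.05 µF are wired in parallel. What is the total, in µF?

2216.97 µF

In µF:
  0.00992 mF = 0.00992e3 µF = 9.92
  939 µF → 939
  0.678 mF = 0.678e3 µF = 678
  0.588 mF = 0.588e3 µF = 588
  2.05 µF → 2.05
Sum: 9.92 + 939 + 678 + 588 + 2.05 = 2216.97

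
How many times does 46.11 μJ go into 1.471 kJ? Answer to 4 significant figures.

31900000

(1.471 × 10³) / (46.11 × 10⁻⁶) = 0.031902 × 10⁹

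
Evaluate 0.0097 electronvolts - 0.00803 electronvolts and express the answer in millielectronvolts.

In millielectronvolts:
  0.0097 electronvolts = 0.0097e3 millielectronvolts = 9.7
  0.00803 electronvolts = 0.00803e3 millielectronvolts = 8.03
Difference: 9.7 - 8.03 = 1.67

1.67 millielectronvolts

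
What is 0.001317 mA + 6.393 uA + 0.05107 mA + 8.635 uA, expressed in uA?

67.415 uA

In uA:
  0.001317 mA = 0.001317 × 10^3 uA = 1.317
  6.393 uA → 6.393
  0.05107 mA = 0.05107 × 10^3 uA = 51.07
  8.635 uA → 8.635
Sum: 1.317 + 6.393 + 51.07 + 8.635 = 67.415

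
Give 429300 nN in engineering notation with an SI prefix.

429.3 μN

= 429.3 × 10⁻⁶ N; 10⁻⁶ is micro.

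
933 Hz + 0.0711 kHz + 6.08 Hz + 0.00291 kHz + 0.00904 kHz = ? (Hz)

1022.13 Hz

In Hz:
  933 Hz → 933
  0.0711 kHz = 0.0711e3 Hz = 71.1
  6.08 Hz → 6.08
  0.00291 kHz = 0.00291e3 Hz = 2.91
  0.00904 kHz = 0.00904e3 Hz = 9.04
Sum: 933 + 71.1 + 6.08 + 2.91 + 9.04 = 1022.13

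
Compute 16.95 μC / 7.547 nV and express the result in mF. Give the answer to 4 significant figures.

2246000 mF

(16.95e-6) / (7.547e-9) = 2.24593e3 F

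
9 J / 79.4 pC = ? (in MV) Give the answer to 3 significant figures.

(9) / (79.4 × 10⁻¹²) = 0.11335 × 10¹² V

113000 MV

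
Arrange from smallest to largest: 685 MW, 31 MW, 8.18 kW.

685 MW = 685000000 W
31 MW = 31000000 W
8.18 kW = 8180 W

8.18 kW < 31 MW < 685 MW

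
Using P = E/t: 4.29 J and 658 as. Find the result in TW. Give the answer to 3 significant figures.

6520 TW

(4.29) / (658 × 10^-18) = 0.0065198 × 10^18 W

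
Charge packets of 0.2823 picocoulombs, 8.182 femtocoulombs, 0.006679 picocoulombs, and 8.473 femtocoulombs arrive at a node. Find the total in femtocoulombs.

In femtocoulombs:
  0.2823 picocoulombs = 0.2823 × 10^3 femtocoulombs = 282.3
  8.182 femtocoulombs → 8.182
  0.006679 picocoulombs = 0.006679 × 10^3 femtocoulombs = 6.679
  8.473 femtocoulombs → 8.473
Sum: 282.3 + 8.182 + 6.679 + 8.473 = 305.634

305.634 femtocoulombs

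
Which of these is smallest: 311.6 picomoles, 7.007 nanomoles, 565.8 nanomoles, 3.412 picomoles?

311.6 picomoles = 0.0000000003116 moles
7.007 nanomoles = 0.000000007007 moles
565.8 nanomoles = 0.0000005658 moles
3.412 picomoles = 0.000000000003412 moles

3.412 picomoles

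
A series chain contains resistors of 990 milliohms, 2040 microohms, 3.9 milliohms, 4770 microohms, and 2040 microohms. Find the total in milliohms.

1002.75 milliohms

In milliohms:
  990 milliohms → 990
  2040 microohms = 2040e-3 milliohms = 2.04
  3.9 milliohms → 3.9
  4770 microohms = 4770e-3 milliohms = 4.77
  2040 microohms = 2040e-3 milliohms = 2.04
Sum: 990 + 2.04 + 3.9 + 4.77 + 2.04 = 1002.75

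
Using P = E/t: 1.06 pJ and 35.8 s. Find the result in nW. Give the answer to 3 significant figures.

(1.06 × 10⁻¹²) / (35.8) = 0.029609 × 10⁻¹² W

0.0000296 nW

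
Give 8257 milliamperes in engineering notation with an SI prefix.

8.257 amperes

= 8.257 amperes; mantissa already in [1, 1000).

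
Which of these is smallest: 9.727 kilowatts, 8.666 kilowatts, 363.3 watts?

9.727 kilowatts = 9727 watts
8.666 kilowatts = 8666 watts
363.3 watts = 363.3 watts

363.3 watts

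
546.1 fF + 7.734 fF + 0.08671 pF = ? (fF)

640.544 fF

In fF:
  546.1 fF → 546.1
  7.734 fF → 7.734
  0.08671 pF = 0.08671e3 fF = 86.71
Sum: 546.1 + 7.734 + 86.71 = 640.544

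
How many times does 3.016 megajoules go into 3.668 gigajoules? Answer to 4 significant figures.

1216

(3.668e9) / (3.016e6) = 1.2162e3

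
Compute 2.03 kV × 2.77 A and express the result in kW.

5.6231 kW

2.03e3 × 2.77 = 5.6231e3 W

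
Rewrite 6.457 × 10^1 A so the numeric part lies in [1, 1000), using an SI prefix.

= 64.57 A; mantissa already in [1, 1000).

64.57 A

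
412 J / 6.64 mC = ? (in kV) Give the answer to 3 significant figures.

62.0 kV

(412) / (6.64e-3) = 62.048e3 V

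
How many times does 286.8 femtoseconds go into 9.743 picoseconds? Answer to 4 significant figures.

33.97

(9.743 × 10⁻¹²) / (286.8 × 10⁻¹⁵) = 0.033971 × 10³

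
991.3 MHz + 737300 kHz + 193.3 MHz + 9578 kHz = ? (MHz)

In MHz:
  991.3 MHz → 991.3
  737300 kHz = 737300 × 10^-3 MHz = 737.3
  193.3 MHz → 193.3
  9578 kHz = 9578 × 10^-3 MHz = 9.578
Sum: 991.3 + 737.3 + 193.3 + 9.578 = 1931.478

1931.478 MHz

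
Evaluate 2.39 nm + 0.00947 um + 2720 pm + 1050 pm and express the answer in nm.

In nm:
  2.39 nm → 2.39
  0.00947 um = 0.00947e3 nm = 9.47
  2720 pm = 2720e-3 nm = 2.72
  1050 pm = 1050e-3 nm = 1.05
Sum: 2.39 + 9.47 + 2.72 + 1.05 = 15.63

15.63 nm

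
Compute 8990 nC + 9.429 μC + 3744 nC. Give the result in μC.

In μC:
  8990 nC = 8990 × 10^-3 μC = 8.99
  9.429 μC → 9.429
  3744 nC = 3744 × 10^-3 μC = 3.744
Sum: 8.99 + 9.429 + 3.744 = 22.163

22.163 μC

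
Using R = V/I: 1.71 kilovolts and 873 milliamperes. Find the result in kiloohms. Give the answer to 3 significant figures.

1.96 kiloohms

(1.71 × 10³) / (873 × 10⁻³) = 0.0019588 × 10⁶ Ω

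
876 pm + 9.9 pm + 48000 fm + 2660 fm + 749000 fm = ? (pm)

In pm:
  876 pm → 876
  9.9 pm → 9.9
  48000 fm = 48000e-3 pm = 48
  2660 fm = 2660e-3 pm = 2.66
  749000 fm = 749000e-3 pm = 749
Sum: 876 + 9.9 + 48 + 2.66 + 749 = 1685.56

1685.56 pm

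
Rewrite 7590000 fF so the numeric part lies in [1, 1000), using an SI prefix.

= 7.59 × 10⁻⁹ F; 10⁻⁹ is nano.

7.59 nF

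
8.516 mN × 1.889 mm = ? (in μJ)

16.086724 μJ

8.516 × 10^-3 × 1.889 × 10^-3 = 16.086724 × 10^-6 J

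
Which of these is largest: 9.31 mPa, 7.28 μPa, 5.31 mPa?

9.31 mPa

9.31 mPa = 0.00931 Pa
7.28 μPa = 0.00000728 Pa
5.31 mPa = 0.00531 Pa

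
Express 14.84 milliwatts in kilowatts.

0.00001484 kilowatts

milli = 10⁻³, kilo = 10³; factor is 10⁻⁶.
14.84 × 10⁻⁶ = 0.00001484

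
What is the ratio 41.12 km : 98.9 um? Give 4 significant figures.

(41.12 × 10³) / (98.9 × 10⁻⁶) = 0.41577 × 10⁹

415800000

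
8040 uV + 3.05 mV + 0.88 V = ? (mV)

In mV:
  8040 uV = 8040 × 10^-3 mV = 8.04
  3.05 mV → 3.05
  0.88 V = 0.88 × 10^3 mV = 880
Sum: 8.04 + 3.05 + 880 = 891.09

891.09 mV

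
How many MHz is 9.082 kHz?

0.009082 MHz

kilo = 10³, mega = 10⁶; factor is 10⁻³.
9.082 × 10⁻³ = 0.009082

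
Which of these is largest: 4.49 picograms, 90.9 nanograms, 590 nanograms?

590 nanograms

4.49 picograms = 0.00000000000449 grams
90.9 nanograms = 0.0000000909 grams
590 nanograms = 0.00000059 grams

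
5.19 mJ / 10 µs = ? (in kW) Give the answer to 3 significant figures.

(5.19 × 10^-3) / (10 × 10^-6) = 0.519 × 10^3 W

0.519 kW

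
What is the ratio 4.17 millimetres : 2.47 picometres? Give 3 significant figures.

1690000000

(4.17 × 10^-3) / (2.47 × 10^-12) = 1.688 × 10^9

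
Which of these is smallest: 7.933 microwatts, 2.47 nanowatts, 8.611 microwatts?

7.933 microwatts = 0.000007933 watts
2.47 nanowatts = 0.00000000247 watts
8.611 microwatts = 0.000008611 watts

2.47 nanowatts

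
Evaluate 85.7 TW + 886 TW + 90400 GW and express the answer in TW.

1062.1 TW

In TW:
  85.7 TW → 85.7
  886 TW → 886
  90400 GW = 90400 × 10^-3 TW = 90.4
Sum: 85.7 + 886 + 90.4 = 1062.1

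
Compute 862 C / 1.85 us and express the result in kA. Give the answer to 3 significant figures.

(862) / (1.85 × 10^-6) = 465.95 × 10^6 A

466000 kA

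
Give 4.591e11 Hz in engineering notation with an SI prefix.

= 459.1e9 Hz; 1e9 is giga.

459.1 GHz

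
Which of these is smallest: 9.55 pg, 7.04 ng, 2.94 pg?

9.55 pg = 0.00000000000955 g
7.04 ng = 0.00000000704 g
2.94 pg = 0.00000000000294 g

2.94 pg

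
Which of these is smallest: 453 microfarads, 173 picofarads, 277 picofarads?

453 microfarads = 0.000453 farads
173 picofarads = 0.000000000173 farads
277 picofarads = 0.000000000277 farads

173 picofarads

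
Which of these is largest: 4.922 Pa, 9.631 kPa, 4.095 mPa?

4.922 Pa = 4.922 Pa
9.631 kPa = 9631 Pa
4.095 mPa = 0.004095 Pa

9.631 kPa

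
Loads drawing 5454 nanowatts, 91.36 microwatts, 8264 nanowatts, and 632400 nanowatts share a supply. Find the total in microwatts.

737.478 microwatts

In microwatts:
  5454 nanowatts = 5454 × 10⁻³ microwatts = 5.454
  91.36 microwatts → 91.36
  8264 nanowatts = 8264 × 10⁻³ microwatts = 8.264
  632400 nanowatts = 632400 × 10⁻³ microwatts = 632.4
Sum: 5.454 + 91.36 + 8.264 + 632.4 = 737.478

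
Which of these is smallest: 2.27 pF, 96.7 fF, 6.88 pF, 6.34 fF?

2.27 pF = 0.00000000000227 F
96.7 fF = 0.0000000000000967 F
6.88 pF = 0.00000000000688 F
6.34 fF = 0.00000000000000634 F

6.34 fF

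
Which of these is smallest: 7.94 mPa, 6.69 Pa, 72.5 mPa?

7.94 mPa

7.94 mPa = 0.00794 Pa
6.69 Pa = 6.69 Pa
72.5 mPa = 0.0725 Pa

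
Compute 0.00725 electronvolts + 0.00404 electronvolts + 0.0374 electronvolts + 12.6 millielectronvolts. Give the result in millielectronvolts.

61.29 millielectronvolts

In millielectronvolts:
  0.00725 electronvolts = 0.00725 × 10^3 millielectronvolts = 7.25
  0.00404 electronvolts = 0.00404 × 10^3 millielectronvolts = 4.04
  0.0374 electronvolts = 0.0374 × 10^3 millielectronvolts = 37.4
  12.6 millielectronvolts → 12.6
Sum: 7.25 + 4.04 + 37.4 + 12.6 = 61.29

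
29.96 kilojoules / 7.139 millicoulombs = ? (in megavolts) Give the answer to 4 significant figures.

4.197 megavolts

(29.96 × 10³) / (7.139 × 10⁻³) = 4.19667 × 10⁶ V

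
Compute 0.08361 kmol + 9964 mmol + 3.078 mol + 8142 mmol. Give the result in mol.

104.794 mol

In mol:
  0.08361 kmol = 0.08361e3 mol = 83.61
  9964 mmol = 9964e-3 mol = 9.964
  3.078 mol → 3.078
  8142 mmol = 8142e-3 mol = 8.142
Sum: 83.61 + 9.964 + 3.078 + 8.142 = 104.794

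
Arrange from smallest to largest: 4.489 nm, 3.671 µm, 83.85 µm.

4.489 nm < 3.671 µm < 83.85 µm

4.489 nm = 0.000000004489 m
3.671 µm = 0.000003671 m
83.85 µm = 0.00008385 m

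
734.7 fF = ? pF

femto = 1e-15, pico = 1e-12; factor is 1e-3.
734.7 × 1e-3 = 0.7347

0.7347 pF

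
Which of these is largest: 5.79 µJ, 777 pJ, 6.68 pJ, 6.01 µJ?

5.79 µJ = 0.00000579 J
777 pJ = 0.000000000777 J
6.68 pJ = 0.00000000000668 J
6.01 µJ = 0.00000601 J

6.01 µJ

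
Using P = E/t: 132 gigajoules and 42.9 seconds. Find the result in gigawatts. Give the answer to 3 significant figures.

3.08 gigawatts

(132 × 10^9) / (42.9) = 3.0769 × 10^9 W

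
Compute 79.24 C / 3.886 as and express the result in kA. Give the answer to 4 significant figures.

20390000000000000 kA

(79.24) / (3.886e-18) = 20.3911e18 A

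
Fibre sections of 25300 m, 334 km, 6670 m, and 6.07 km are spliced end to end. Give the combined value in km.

In km:
  25300 m = 25300 × 10⁻³ km = 25.3
  334 km → 334
  6670 m = 6670 × 10⁻³ km = 6.67
  6.07 km → 6.07
Sum: 25.3 + 334 + 6.67 + 6.07 = 372.04

372.04 km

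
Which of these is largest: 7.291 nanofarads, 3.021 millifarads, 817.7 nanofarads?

7.291 nanofarads = 0.000000007291 farads
3.021 millifarads = 0.003021 farads
817.7 nanofarads = 0.0000008177 farads

3.021 millifarads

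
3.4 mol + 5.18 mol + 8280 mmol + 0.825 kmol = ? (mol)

In mol:
  3.4 mol → 3.4
  5.18 mol → 5.18
  8280 mmol = 8280e-3 mol = 8.28
  0.825 kmol = 0.825e3 mol = 825
Sum: 3.4 + 5.18 + 8.28 + 825 = 841.86

841.86 mol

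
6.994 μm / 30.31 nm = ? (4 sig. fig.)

230.7

(6.994e-6) / (30.31e-9) = 0.23075e3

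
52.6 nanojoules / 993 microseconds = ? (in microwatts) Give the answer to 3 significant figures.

(52.6 × 10⁻⁹) / (993 × 10⁻⁶) = 0.052971 × 10⁻³ W

53.0 microwatts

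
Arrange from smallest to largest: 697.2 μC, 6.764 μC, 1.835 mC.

697.2 μC = 0.0006972 C
6.764 μC = 0.000006764 C
1.835 mC = 0.001835 C

6.764 μC < 697.2 μC < 1.835 mC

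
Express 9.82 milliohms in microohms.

9820 microohms

milli = 10^-3, micro = 10^-6; factor is 10^3.
9.82 × 10^3 = 9820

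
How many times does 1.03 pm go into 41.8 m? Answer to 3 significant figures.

(41.8) / (1.03 × 10^-12) = 40.58 × 10^12

40600000000000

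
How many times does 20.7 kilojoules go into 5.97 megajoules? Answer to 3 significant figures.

288

(5.97 × 10^6) / (20.7 × 10^3) = 0.2884 × 10^3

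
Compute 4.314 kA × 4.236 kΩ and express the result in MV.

18.274104 MV

4.314e3 × 4.236e3 = 18.274104e6 V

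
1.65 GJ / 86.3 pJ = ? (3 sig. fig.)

(1.65 × 10⁹) / (86.3 × 10⁻¹²) = 0.01912 × 10²¹

19100000000000000000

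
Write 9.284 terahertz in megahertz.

9284000 megahertz

tera = 10¹², mega = 10⁶; factor is 10⁶.
9.284 × 10⁶ = 9284000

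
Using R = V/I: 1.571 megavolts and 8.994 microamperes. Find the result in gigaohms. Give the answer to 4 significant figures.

(1.571 × 10^6) / (8.994 × 10^-6) = 0.174672 × 10^12 Ω

174.7 gigaohms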